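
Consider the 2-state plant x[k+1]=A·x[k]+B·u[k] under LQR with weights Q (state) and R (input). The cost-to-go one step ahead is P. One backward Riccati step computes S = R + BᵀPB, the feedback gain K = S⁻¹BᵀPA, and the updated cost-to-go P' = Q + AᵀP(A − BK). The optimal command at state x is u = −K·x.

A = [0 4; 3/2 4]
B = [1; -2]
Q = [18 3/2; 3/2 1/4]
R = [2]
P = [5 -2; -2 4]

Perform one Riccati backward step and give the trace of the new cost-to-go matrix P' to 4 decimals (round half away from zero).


99.4758

BᵀP = [9.0000 -10.0000]
S = R + BᵀPB = [2] + [29.0000] = [31.0000]
BᵀPA = [-15.0000 -4.0000]
K = S⁻¹·BᵀPA = [-0.4839 -0.1290]
A−BK = [0.4839 4.1290; 0.5323 3.7419]
AᵀP(A−BK) = [1.7419 10.0645; 10.0645 79.4839]
P' = Q + AᵀP(A−BK) = [19.7419 11.5645; 11.5645 79.7339]
tr(P') = 99.4758


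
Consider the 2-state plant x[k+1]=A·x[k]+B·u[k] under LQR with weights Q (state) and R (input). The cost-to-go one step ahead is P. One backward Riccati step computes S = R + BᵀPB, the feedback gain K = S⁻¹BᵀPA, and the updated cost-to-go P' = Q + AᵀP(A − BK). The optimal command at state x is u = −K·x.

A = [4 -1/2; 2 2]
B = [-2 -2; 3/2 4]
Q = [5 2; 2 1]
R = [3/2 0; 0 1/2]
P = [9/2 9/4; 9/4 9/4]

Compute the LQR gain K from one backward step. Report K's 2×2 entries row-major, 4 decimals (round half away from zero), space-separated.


BᵀP = [-5.6250 -1.1250; 0.0000 4.5000]
S = R + BᵀPB = [3/2 0; 0 1/2] + [9.5625 6.7500; 6.7500 18.0000] = [11.0625 6.7500; 6.7500 18.5000]
BᵀPA = [-24.7500 0.5625; 9.0000 9.0000]
K = S⁻¹·BᵀPA = [-3.2599 -0.3164; 1.6759 0.6019]
A−BK = [0.8321 0.0710; 0.1862 0.0669]
AᵀP(A−BK) = [21.2351 2.5006; 2.5006 0.3855]
P' = Q + AᵀP(A−BK) = [26.2351 4.5006; 4.5006 1.3855]
tr(P') = 27.6206

-3.2599 -0.3164 1.6759 0.6019


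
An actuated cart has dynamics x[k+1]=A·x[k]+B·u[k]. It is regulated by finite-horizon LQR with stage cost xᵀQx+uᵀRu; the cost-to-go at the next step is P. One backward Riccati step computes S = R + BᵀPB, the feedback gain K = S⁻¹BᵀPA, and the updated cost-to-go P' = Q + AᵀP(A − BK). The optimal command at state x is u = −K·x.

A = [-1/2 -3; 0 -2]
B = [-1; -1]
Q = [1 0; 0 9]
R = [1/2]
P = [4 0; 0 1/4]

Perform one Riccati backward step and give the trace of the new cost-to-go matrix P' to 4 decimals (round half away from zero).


BᵀP = [-4.0000 -0.2500]
S = R + BᵀPB = [1/2] + [4.2500] = [4.7500]
BᵀPA = [2.0000 12.5000]
K = S⁻¹·BᵀPA = [0.4211 2.6316]
A−BK = [-0.0789 -0.3684; 0.4211 0.6316]
AᵀP(A−BK) = [0.1579 0.7368; 0.7368 4.1053]
P' = Q + AᵀP(A−BK) = [1.1579 0.7368; 0.7368 13.1053]
tr(P') = 14.2632

14.2632


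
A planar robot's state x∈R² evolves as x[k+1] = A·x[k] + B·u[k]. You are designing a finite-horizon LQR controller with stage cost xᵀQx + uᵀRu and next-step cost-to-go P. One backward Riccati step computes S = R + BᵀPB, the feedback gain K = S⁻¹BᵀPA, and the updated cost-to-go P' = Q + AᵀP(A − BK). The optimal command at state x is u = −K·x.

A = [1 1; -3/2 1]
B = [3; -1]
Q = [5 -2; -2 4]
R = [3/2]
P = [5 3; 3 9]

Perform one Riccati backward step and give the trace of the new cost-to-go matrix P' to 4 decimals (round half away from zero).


37.5700

BᵀP = [12.0000 0.0000]
S = R + BᵀPB = [3/2] + [36.0000] = [37.5000]
BᵀPA = [12.0000 12.0000]
K = S⁻¹·BᵀPA = [0.3200 0.3200]
A−BK = [0.0400 0.0400; -1.1800 1.3200]
AᵀP(A−BK) = [12.4100 -13.8400; -13.8400 16.1600]
P' = Q + AᵀP(A−BK) = [17.4100 -15.8400; -15.8400 20.1600]
tr(P') = 37.5700


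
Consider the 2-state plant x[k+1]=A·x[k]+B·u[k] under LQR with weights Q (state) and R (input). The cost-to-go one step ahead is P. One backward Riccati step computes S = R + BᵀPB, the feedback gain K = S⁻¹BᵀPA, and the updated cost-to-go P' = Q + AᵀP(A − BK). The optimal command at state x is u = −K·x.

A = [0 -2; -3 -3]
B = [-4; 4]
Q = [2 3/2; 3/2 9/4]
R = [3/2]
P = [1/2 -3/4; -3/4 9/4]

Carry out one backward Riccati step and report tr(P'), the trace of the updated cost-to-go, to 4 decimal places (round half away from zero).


9.3759

BᵀP = [-5.0000 12.0000]
S = R + BᵀPB = [3/2] + [68.0000] = [69.5000]
BᵀPA = [-36.0000 -26.0000]
K = S⁻¹·BᵀPA = [-0.5180 -0.3741]
A−BK = [-2.0719 -3.4964; -0.9281 -1.5036]
AᵀP(A−BK) = [1.6025 2.2824; 2.2824 3.5234]
P' = Q + AᵀP(A−BK) = [3.6025 3.7824; 3.7824 5.7734]
tr(P') = 9.3759


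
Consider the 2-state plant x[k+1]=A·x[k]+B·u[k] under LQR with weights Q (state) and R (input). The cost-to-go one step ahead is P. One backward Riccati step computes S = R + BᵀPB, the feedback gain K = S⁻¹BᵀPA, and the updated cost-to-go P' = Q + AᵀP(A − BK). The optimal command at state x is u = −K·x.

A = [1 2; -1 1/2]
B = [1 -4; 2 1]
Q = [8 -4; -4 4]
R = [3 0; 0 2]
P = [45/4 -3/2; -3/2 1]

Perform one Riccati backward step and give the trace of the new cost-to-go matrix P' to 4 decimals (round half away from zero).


BᵀP = [8.2500 0.5000; -46.5000 7.0000]
S = R + BᵀPB = [3 0; 0 2] + [9.2500 -32.5000; -32.5000 193.0000] = [12.2500 -32.5000; -32.5000 195.0000]
BᵀPA = [7.7500 16.7500; -53.5000 -89.5000]
K = S⁻¹·BᵀPA = [-0.1707 0.2683; -0.3028 -0.4143]
A−BK = [-0.0405 0.0747; -0.3557 0.3777]
AᵀP(A−BK) = [0.3726 0.0079; 0.0079 0.6799]
P' = Q + AᵀP(A−BK) = [8.3726 -3.9921; -3.9921 4.6799]
tr(P') = 13.0525

13.0525


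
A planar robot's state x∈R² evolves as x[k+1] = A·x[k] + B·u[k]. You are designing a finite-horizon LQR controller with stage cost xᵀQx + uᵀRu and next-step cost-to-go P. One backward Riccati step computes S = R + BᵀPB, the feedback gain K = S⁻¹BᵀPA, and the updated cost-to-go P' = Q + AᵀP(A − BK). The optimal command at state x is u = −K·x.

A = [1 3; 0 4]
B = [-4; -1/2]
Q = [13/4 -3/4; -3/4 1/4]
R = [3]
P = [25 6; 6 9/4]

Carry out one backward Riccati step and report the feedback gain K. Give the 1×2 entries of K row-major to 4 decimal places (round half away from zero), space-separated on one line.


-0.2409 -0.9578

BᵀP = [-103.0000 -25.1250]
S = R + BᵀPB = [3] + [424.5625] = [427.5625]
BᵀPA = [-103.0000 -409.5000]
K = S⁻¹·BᵀPA = [-0.2409 -0.9578]
A−BK = [0.0364 -0.8310; -0.1205 3.5211]
AᵀP(A−BK) = [0.1873 0.3513; 0.3513 12.7994]
P' = Q + AᵀP(A−BK) = [3.4373 -0.3987; -0.3987 13.0494]
tr(P') = 16.4867


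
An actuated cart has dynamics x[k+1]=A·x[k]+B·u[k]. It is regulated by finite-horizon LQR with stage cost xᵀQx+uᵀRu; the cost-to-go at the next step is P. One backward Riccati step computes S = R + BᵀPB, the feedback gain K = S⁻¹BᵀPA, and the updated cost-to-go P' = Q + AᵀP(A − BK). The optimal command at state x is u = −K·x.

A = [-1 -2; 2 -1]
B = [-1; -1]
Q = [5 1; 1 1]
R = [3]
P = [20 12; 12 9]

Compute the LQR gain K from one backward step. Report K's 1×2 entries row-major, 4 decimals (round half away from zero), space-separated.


BᵀP = [-32.0000 -21.0000]
S = R + BᵀPB = [3] + [53.0000] = [56.0000]
BᵀPA = [-10.0000 85.0000]
K = S⁻¹·BᵀPA = [-0.1786 1.5179]
A−BK = [-1.1786 -0.4821; 1.8214 0.5179]
AᵀP(A−BK) = [6.2143 1.1786; 1.1786 7.9821]
P' = Q + AᵀP(A−BK) = [11.2143 2.1786; 2.1786 8.9821]
tr(P') = 20.1964

-0.1786 1.5179


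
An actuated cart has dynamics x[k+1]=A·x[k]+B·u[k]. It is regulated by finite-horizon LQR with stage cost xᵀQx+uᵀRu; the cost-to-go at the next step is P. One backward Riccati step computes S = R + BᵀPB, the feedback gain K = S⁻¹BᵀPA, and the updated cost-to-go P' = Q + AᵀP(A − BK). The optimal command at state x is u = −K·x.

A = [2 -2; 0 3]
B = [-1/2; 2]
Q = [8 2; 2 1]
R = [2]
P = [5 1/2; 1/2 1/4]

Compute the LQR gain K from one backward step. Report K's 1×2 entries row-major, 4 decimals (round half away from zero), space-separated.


BᵀP = [-1.5000 0.2500]
S = R + BᵀPB = [2] + [1.2500] = [3.2500]
BᵀPA = [-3.0000 3.7500]
K = S⁻¹·BᵀPA = [-0.9231 1.1538]
A−BK = [1.5385 -1.4231; 1.8462 0.6923]
AᵀP(A−BK) = [17.2308 -13.5385; -13.5385 11.9231]
P' = Q + AᵀP(A−BK) = [25.2308 -11.5385; -11.5385 12.9231]
tr(P') = 38.1538

-0.9231 1.1538


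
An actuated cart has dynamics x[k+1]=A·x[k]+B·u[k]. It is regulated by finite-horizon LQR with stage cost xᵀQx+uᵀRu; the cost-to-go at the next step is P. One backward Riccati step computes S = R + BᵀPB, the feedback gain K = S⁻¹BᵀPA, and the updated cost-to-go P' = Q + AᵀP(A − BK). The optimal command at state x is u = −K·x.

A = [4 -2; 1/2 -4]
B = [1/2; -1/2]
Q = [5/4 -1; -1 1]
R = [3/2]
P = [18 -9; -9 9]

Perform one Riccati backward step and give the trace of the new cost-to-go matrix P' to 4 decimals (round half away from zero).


129.9706

BᵀP = [13.5000 -9.0000]
S = R + BᵀPB = [3/2] + [11.2500] = [12.7500]
BᵀPA = [49.5000 9.0000]
K = S⁻¹·BᵀPA = [3.8824 0.7059]
A−BK = [2.0588 -2.3529; 2.4412 -3.6471]
AᵀP(A−BK) = [62.0735 -43.9412; -43.9412 65.6471]
P' = Q + AᵀP(A−BK) = [63.3235 -44.9412; -44.9412 66.6471]
tr(P') = 129.9706


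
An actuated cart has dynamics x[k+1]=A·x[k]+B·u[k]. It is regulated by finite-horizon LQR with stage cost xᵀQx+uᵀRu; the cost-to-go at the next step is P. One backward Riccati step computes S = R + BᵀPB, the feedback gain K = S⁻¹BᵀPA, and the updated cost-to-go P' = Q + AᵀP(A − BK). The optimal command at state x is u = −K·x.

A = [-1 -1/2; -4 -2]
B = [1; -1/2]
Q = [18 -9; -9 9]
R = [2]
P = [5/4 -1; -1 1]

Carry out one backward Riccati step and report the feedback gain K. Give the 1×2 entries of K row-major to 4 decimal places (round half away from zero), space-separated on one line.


BᵀP = [1.7500 -1.5000]
S = R + BᵀPB = [2] + [2.5000] = [4.5000]
BᵀPA = [4.2500 2.1250]
K = S⁻¹·BᵀPA = [0.9444 0.4722]
A−BK = [-1.9444 -0.9722; -3.5278 -1.7639]
AᵀP(A−BK) = [5.2361 2.6181; 2.6181 1.3090]
P' = Q + AᵀP(A−BK) = [23.2361 -6.3819; -6.3819 10.3090]
tr(P') = 33.5451

0.9444 0.4722


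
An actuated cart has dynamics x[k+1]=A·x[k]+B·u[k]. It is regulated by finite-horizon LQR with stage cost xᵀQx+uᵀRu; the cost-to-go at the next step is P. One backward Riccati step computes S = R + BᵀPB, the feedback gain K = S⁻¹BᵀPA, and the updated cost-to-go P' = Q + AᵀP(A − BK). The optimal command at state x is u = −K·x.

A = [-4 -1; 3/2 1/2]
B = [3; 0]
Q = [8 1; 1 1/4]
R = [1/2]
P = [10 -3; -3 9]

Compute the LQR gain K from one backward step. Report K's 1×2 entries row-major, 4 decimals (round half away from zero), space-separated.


-1.4751 -0.3812

BᵀP = [30.0000 -9.0000]
S = R + BᵀPB = [1/2] + [90.0000] = [90.5000]
BᵀPA = [-133.5000 -34.5000]
K = S⁻¹·BᵀPA = [-1.4751 -0.3812]
A−BK = [0.4254 0.1436; 1.5000 0.5000]
AᵀP(A−BK) = [19.3191 6.3577; 6.3577 2.0981]
P' = Q + AᵀP(A−BK) = [27.3191 7.3577; 7.3577 2.3481]
tr(P') = 29.6671


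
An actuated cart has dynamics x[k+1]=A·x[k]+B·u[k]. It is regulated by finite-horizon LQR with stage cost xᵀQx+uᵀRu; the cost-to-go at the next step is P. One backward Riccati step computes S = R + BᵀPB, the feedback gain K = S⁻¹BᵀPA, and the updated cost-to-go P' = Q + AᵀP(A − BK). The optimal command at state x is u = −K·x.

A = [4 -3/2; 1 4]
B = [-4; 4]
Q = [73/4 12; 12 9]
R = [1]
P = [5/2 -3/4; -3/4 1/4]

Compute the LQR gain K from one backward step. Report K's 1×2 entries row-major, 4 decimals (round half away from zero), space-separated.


BᵀP = [-13.0000 4.0000]
S = R + BᵀPB = [1] + [68.0000] = [69.0000]
BᵀPA = [-48.0000 35.5000]
K = S⁻¹·BᵀPA = [-0.6957 0.5145]
A−BK = [1.2174 0.5580; 3.7826 1.9420]
AᵀP(A−BK) = [0.8587 -0.1793; -0.1793 0.3605]
P' = Q + AᵀP(A−BK) = [19.1087 11.8207; 11.8207 9.3605]
tr(P') = 28.4692

-0.6957 0.5145


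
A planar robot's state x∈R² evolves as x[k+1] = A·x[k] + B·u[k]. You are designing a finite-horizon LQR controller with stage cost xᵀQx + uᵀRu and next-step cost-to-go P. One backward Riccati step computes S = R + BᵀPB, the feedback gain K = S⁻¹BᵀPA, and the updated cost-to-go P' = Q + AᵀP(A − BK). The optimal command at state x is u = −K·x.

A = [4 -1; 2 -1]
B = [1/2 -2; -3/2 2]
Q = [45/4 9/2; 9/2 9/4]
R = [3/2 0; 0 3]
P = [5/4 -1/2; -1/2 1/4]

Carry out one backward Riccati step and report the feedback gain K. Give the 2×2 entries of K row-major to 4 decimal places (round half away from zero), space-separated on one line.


0.4569 -0.0711 -0.7056 0.1320

BᵀP = [1.3750 -0.6250; -3.5000 1.5000]
S = R + BᵀPB = [3/2 0; 0 3] + [1.6250 -4.0000; -4.0000 10.0000] = [3.1250 -4.0000; -4.0000 13.0000]
BᵀPA = [4.2500 -0.7500; -11.0000 2.0000]
K = S⁻¹·BᵀPA = [0.4569 -0.0711; -0.7056 0.1320]
A−BK = [2.3604 -0.7005; 4.0964 -1.3706]
AᵀP(A−BK) = [3.2970 -0.7462; -0.7462 0.1827]
P' = Q + AᵀP(A−BK) = [14.5470 3.7538; 3.7538 2.4327]
tr(P') = 16.9797


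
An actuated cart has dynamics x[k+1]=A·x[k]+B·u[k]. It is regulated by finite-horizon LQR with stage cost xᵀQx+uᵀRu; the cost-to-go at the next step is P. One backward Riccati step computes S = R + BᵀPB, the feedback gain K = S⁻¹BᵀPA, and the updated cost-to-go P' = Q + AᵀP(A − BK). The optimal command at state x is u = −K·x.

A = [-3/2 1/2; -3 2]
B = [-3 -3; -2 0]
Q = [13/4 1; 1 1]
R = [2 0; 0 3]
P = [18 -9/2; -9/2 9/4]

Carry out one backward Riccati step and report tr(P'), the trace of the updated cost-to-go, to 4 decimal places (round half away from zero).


BᵀP = [-45.0000 9.0000; -54.0000 13.5000]
S = R + BᵀPB = [2 0; 0 3] + [117.0000 135.0000; 135.0000 162.0000] = [119.0000 135.0000; 135.0000 165.0000]
BᵀPA = [40.5000 -4.5000; 40.5000 0.0000]
K = S⁻¹·BᵀPA = [0.8617 -0.5266; -0.4596 0.4309]
A−BK = [-0.2936 0.2128; -1.2766 0.9468]
AᵀP(A−BK) = [3.9638 -2.8723; -2.8723 2.1303]
P' = Q + AᵀP(A−BK) = [7.2138 -1.8723; -1.8723 3.1303]
tr(P') = 10.3441

10.3441


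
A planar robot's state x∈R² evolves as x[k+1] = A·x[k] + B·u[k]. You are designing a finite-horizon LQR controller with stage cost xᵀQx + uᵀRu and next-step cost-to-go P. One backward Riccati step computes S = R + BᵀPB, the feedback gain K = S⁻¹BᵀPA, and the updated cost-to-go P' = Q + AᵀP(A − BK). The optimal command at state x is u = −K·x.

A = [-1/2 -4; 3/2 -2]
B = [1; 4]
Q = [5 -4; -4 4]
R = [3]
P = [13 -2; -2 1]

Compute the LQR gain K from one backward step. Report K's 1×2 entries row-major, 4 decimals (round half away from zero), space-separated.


0.0313 -1.5000

BᵀP = [5.0000 2.0000]
S = R + BᵀPB = [3] + [13.0000] = [16.0000]
BᵀPA = [0.5000 -24.0000]
K = S⁻¹·BᵀPA = [0.0313 -1.5000]
A−BK = [-0.5313 -2.5000; 1.3750 4.0000]
AᵀP(A−BK) = [8.4844 33.7500; 33.7500 144.0000]
P' = Q + AᵀP(A−BK) = [13.4844 29.7500; 29.7500 148.0000]
tr(P') = 161.4844


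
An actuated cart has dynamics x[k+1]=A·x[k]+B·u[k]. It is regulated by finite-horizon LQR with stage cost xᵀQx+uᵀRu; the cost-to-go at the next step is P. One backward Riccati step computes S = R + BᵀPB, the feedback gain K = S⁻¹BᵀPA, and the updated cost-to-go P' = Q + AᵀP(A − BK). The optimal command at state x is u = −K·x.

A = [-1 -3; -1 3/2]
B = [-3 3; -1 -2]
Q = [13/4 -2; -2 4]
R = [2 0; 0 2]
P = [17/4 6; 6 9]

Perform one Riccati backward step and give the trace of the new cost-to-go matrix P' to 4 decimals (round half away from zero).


BᵀP = [-18.7500 -27.0000; 0.7500 0.0000]
S = R + BᵀPB = [2 0; 0 2] + [83.2500 -2.2500; -2.2500 2.2500] = [85.2500 -2.2500; -2.2500 4.2500]
BᵀPA = [45.7500 15.7500; -0.7500 -2.2500]
K = S⁻¹·BᵀPA = [0.5395 0.1732; 0.1092 -0.4377]
A−BK = [0.2911 -1.1672; -0.2421 0.7978]
AᵀP(A−BK) = [0.6480 -0.0021; -0.0021 0.7873]
P' = Q + AᵀP(A−BK) = [3.8980 -2.0021; -2.0021 4.7873]
tr(P') = 8.6853

8.6853


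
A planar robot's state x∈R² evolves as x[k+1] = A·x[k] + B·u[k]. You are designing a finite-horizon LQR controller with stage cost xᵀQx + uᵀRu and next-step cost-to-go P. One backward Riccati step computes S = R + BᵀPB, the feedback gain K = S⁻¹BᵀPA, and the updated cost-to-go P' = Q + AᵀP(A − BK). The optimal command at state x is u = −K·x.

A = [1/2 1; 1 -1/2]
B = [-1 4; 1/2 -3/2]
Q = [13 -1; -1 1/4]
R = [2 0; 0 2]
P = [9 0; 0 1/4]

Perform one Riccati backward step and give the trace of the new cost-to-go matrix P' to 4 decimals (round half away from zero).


13.7501

BᵀP = [-9.0000 0.1250; 36.0000 -0.3750]
S = R + BᵀPB = [2 0; 0 2] + [9.0625 -36.1875; -36.1875 144.5625] = [11.0625 -36.1875; -36.1875 146.5625]
BᵀPA = [-4.3750 -9.0625; 17.6250 36.1875]
K = S⁻¹·BᵀPA = [-0.0109 -0.0599; 0.1176 0.2321]
A−BK = [0.0188 0.0116; 1.1818 -0.1219]
AᵀP(A−BK) = [0.3802 0.0218; 0.0218 0.1199]
P' = Q + AᵀP(A−BK) = [13.3802 -0.9782; -0.9782 0.3699]
tr(P') = 13.7501


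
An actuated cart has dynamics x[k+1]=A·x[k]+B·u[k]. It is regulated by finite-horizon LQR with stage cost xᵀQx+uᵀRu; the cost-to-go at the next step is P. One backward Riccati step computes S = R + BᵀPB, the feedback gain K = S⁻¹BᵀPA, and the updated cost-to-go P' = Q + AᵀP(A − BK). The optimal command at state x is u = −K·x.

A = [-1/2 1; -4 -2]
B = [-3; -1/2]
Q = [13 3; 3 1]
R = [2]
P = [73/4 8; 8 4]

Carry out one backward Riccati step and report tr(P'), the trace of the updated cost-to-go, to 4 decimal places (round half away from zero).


23.5605

BᵀP = [-58.7500 -26.0000]
S = R + BᵀPB = [2] + [189.2500] = [191.2500]
BᵀPA = [133.3750 -6.7500]
K = S⁻¹·BᵀPA = [0.6974 -0.0353]
A−BK = [1.5922 0.8941; -3.6513 -2.0176]
AᵀP(A−BK) = [7.5487 3.5824; 3.5824 2.0118]
P' = Q + AᵀP(A−BK) = [20.5487 6.5824; 6.5824 3.0118]
tr(P') = 23.5605


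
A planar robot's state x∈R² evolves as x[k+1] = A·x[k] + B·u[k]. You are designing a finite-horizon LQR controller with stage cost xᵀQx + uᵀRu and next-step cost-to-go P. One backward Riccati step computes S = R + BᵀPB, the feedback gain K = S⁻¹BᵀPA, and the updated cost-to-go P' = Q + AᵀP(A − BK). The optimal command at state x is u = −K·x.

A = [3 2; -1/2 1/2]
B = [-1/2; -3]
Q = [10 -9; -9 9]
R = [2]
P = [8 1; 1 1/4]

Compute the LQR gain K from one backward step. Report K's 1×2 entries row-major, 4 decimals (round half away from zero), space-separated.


-2.2027 -1.5811

BᵀP = [-7.0000 -1.2500]
S = R + BᵀPB = [2] + [7.2500] = [9.2500]
BᵀPA = [-20.3750 -14.6250]
K = S⁻¹·BᵀPA = [-2.2027 -1.5811]
A−BK = [1.8986 1.2095; -7.1081 -4.2432]
AᵀP(A−BK) = [24.1824 16.2230; 16.2230 10.9392]
P' = Q + AᵀP(A−BK) = [34.1824 7.2230; 7.2230 19.9392]
tr(P') = 54.1216


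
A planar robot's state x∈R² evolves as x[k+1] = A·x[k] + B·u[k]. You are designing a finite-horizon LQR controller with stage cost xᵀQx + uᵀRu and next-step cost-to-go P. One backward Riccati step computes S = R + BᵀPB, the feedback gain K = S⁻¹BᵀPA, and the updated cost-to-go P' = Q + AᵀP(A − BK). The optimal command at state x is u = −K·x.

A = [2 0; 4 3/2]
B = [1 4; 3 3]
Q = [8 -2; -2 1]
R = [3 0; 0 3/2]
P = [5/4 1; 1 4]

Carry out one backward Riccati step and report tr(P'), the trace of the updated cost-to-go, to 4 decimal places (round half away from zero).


BᵀP = [4.2500 13.0000; 8.0000 16.0000]
S = R + BᵀPB = [3 0; 0 3/2] + [43.2500 56.0000; 56.0000 80.0000] = [46.2500 56.0000; 56.0000 81.5000]
BᵀPA = [60.5000 19.5000; 80.0000 24.0000]
K = S⁻¹·BᵀPA = [0.7117 0.3872; 0.4926 0.0284]
A−BK = [-0.6821 -0.5009; 0.3872 0.2531]
AᵀP(A−BK) = [2.5364 1.3002; 1.3002 0.7673]
P' = Q + AᵀP(A−BK) = [10.5364 -0.6998; -0.6998 1.7673]
tr(P') = 12.3037

12.3037


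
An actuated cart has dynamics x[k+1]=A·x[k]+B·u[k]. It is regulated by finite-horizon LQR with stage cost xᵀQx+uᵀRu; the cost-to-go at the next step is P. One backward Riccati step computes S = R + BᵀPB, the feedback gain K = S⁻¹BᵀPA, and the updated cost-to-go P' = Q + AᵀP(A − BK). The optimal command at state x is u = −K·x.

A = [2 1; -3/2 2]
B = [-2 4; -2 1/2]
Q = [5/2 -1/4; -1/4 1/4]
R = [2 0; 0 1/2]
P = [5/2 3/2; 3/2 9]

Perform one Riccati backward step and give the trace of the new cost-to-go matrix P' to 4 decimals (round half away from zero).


7.0986

BᵀP = [-8.0000 -21.0000; 10.7500 10.5000]
S = R + BᵀPB = [2 0; 0 1/2] + [58.0000 -42.5000; -42.5000 48.2500] = [60.0000 -42.5000; -42.5000 48.7500]
BᵀPA = [15.5000 -50.0000; 5.7500 31.7500]
K = S⁻¹·BᵀPA = [0.8939 -0.9726; 0.8972 -0.1966]
A−BK = [0.1989 -0.1587; -0.1609 0.1531]
AᵀP(A−BK) = [2.2363 -2.0436; -2.0436 2.1123]
P' = Q + AᵀP(A−BK) = [4.7363 -2.2936; -2.2936 2.3623]
tr(P') = 7.0986


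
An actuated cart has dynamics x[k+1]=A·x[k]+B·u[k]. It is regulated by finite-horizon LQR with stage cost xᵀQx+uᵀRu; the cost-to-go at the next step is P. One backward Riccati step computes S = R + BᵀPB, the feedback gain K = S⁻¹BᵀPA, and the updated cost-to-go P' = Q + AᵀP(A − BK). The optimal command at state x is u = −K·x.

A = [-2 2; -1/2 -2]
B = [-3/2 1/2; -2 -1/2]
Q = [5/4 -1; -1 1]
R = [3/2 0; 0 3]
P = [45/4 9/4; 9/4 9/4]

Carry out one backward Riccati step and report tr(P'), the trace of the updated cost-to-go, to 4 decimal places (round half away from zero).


BᵀP = [-21.3750 -7.8750; 4.5000 0.0000]
S = R + BᵀPB = [3/2 0; 0 3] + [47.8125 -6.7500; -6.7500 2.2500] = [49.3125 -6.7500; -6.7500 5.2500]
BᵀPA = [46.6875 -27.0000; -9.0000 9.0000]
K = S⁻¹·BᵀPA = [0.8642 -0.3797; -0.6032 1.2261]
A−BK = [-0.4021 0.8174; 0.9268 -2.1463]
AᵀP(A−BK) = [4.2864 -7.2380; -7.2380 14.7132]
P' = Q + AᵀP(A−BK) = [5.5364 -8.2380; -8.2380 15.7132]
tr(P') = 21.2497

21.2497


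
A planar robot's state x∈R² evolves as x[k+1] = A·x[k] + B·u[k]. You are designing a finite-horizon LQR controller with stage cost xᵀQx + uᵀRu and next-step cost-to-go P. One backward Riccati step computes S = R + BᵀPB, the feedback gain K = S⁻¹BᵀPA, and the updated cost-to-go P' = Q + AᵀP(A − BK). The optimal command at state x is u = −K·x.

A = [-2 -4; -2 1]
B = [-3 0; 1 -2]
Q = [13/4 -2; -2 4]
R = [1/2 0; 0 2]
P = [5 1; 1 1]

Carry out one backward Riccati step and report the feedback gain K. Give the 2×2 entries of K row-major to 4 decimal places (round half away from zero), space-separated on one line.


0.7048 1.3216 0.8634 0.1189

BᵀP = [-14.0000 -2.0000; -2.0000 -2.0000]
S = R + BᵀPB = [1/2 0; 0 2] + [40.0000 4.0000; 4.0000 4.0000] = [40.5000 4.0000; 4.0000 6.0000]
BᵀPA = [32.0000 54.0000; 8.0000 6.0000]
K = S⁻¹·BᵀPA = [0.7048 1.3216; 0.8634 0.1189]
A−BK = [0.1145 -0.0352; -0.9780 -0.0837]
AᵀP(A−BK) = [2.5374 0.7577; 0.7577 0.9207]
P' = Q + AᵀP(A−BK) = [5.7874 -1.2423; -1.2423 4.9207]
tr(P') = 10.7081


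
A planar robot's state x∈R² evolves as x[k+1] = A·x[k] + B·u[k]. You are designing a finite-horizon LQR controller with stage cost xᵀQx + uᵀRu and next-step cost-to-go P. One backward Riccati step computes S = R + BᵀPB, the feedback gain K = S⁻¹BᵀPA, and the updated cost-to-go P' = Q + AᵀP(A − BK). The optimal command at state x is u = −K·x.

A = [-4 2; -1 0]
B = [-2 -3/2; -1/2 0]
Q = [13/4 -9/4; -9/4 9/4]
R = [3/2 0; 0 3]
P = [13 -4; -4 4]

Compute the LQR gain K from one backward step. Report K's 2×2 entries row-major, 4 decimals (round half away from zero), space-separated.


1.5249 -0.7072 0.5304 -0.4199

BᵀP = [-24.0000 6.0000; -19.5000 6.0000]
S = R + BᵀPB = [3/2 0; 0 3] + [45.0000 36.0000; 36.0000 29.2500] = [46.5000 36.0000; 36.0000 32.2500]
BᵀPA = [90.0000 -48.0000; 72.0000 -39.0000]
K = S⁻¹·BᵀPA = [1.5249 -0.7072; 0.5304 -0.4199]
A−BK = [-0.1547 -0.0442; -0.2376 -0.3536]
AᵀP(A−BK) = [4.5746 -2.1215; -2.1215 1.6796]
P' = Q + AᵀP(A−BK) = [7.8246 -4.3715; -4.3715 3.9296]
tr(P') = 11.7541


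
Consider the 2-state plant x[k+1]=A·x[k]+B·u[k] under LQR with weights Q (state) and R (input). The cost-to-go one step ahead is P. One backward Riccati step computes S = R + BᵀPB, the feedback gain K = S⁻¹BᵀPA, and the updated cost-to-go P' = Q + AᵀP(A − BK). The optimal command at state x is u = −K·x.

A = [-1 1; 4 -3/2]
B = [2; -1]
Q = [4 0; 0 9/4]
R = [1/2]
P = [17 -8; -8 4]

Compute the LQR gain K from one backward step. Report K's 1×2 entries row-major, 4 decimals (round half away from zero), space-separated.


BᵀP = [42.0000 -20.0000]
S = R + BᵀPB = [1/2] + [104.0000] = [104.5000]
BᵀPA = [-122.0000 72.0000]
K = S⁻¹·BᵀPA = [-1.1675 0.6890]
A−BK = [1.3349 -0.3780; 2.8325 -0.8110]
AᵀP(A−BK) = [2.5694 -0.9426; -0.9426 0.3923]
P' = Q + AᵀP(A−BK) = [6.5694 -0.9426; -0.9426 2.6423]
tr(P') = 9.2117

-1.1675 0.6890


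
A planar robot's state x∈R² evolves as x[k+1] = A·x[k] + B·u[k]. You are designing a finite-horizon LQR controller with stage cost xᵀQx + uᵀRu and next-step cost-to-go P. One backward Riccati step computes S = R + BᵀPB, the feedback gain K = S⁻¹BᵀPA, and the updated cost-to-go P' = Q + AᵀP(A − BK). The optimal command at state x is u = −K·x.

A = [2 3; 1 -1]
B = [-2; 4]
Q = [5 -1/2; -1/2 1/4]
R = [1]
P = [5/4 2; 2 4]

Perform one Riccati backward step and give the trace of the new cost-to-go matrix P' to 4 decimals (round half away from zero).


11.0461

BᵀP = [5.5000 12.0000]
S = R + BᵀPB = [1] + [37.0000] = [38.0000]
BᵀPA = [23.0000 4.5000]
K = S⁻¹·BᵀPA = [0.6053 0.1184]
A−BK = [3.2105 3.2368; -1.4211 -1.4737]
AᵀP(A−BK) = [3.0789 2.7763; 2.7763 2.7171]
P' = Q + AᵀP(A−BK) = [8.0789 2.2763; 2.2763 2.9671]
tr(P') = 11.0461


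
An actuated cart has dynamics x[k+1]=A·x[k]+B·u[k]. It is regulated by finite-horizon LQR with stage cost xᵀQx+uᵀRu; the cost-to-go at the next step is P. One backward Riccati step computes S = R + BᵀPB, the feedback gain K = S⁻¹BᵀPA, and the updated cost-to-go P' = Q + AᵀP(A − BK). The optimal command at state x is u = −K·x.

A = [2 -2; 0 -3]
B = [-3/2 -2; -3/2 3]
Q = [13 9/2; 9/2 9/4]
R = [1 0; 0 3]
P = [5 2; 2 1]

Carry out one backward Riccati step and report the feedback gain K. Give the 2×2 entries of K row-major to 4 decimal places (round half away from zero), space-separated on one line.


BᵀP = [-10.5000 -4.5000; -4.0000 -1.0000]
S = R + BᵀPB = [1 0; 0 3] + [22.5000 7.5000; 7.5000 5.0000] = [23.5000 7.5000; 7.5000 8.0000]
BᵀPA = [-21.0000 34.5000; -8.0000 11.0000]
K = S⁻¹·BᵀPA = [-0.8197 1.4687; -0.2315 -0.0019]
A−BK = [0.3074 0.1992; -0.5351 -0.7913]
AᵀP(A−BK) = [0.9336 -1.1727; -1.1727 2.3510]
P' = Q + AᵀP(A−BK) = [13.9336 3.3273; 3.3273 4.6010]
tr(P') = 18.5346

-0.8197 1.4687 -0.2315 -0.0019


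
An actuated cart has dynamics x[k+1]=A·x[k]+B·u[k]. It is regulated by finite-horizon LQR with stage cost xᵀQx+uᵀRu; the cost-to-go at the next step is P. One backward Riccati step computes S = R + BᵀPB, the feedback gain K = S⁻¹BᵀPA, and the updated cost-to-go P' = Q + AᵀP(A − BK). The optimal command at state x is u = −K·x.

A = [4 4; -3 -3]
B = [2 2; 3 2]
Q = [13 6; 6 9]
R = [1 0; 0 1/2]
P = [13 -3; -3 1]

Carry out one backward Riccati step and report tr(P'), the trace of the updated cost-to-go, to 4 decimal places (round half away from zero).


73.6885

BᵀP = [17.0000 -3.0000; 20.0000 -4.0000]
S = R + BᵀPB = [1 0; 0 1/2] + [25.0000 28.0000; 28.0000 32.0000] = [26.0000 28.0000; 28.0000 32.5000]
BᵀPA = [77.0000 77.0000; 92.0000 92.0000]
K = S⁻¹·BᵀPA = [-1.2049 -1.2049; 3.8689 3.8689]
A−BK = [-1.3279 -1.3279; -7.1230 -7.1230]
AᵀP(A−BK) = [25.8443 25.8443; 25.8443 25.8443]
P' = Q + AᵀP(A−BK) = [38.8443 31.8443; 31.8443 34.8443]
tr(P') = 73.6885


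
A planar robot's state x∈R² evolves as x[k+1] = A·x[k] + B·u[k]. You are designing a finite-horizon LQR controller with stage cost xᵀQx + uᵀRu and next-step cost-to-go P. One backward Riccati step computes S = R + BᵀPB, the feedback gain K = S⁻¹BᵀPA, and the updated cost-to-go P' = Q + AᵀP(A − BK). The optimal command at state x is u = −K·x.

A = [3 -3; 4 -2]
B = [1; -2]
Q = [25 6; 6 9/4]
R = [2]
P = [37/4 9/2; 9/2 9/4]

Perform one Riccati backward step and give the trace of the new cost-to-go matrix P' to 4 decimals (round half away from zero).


BᵀP = [0.2500 0.0000]
S = R + BᵀPB = [2] + [0.2500] = [2.2500]
BᵀPA = [0.7500 -0.7500]
K = S⁻¹·BᵀPA = [0.3333 -0.3333]
A−BK = [2.6667 -2.6667; 4.6667 -2.6667]
AᵀP(A−BK) = [227.0000 -182.0000; -182.0000 146.0000]
P' = Q + AᵀP(A−BK) = [252.0000 -176.0000; -176.0000 148.2500]
tr(P') = 400.2500

400.2500


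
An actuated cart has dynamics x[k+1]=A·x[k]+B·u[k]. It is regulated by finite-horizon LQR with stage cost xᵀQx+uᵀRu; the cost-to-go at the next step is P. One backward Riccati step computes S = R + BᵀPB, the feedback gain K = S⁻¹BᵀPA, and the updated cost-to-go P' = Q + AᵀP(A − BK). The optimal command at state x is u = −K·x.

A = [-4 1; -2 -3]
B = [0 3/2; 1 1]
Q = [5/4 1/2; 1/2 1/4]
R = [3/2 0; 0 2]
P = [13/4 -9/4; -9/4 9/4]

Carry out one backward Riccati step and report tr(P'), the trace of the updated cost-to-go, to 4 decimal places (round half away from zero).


23.4274

BᵀP = [-2.2500 2.2500; 2.6250 -1.1250]
S = R + BᵀPB = [3/2 0; 0 2] + [2.2500 -1.1250; -1.1250 2.8125] = [3.7500 -1.1250; -1.1250 4.8125]
BᵀPA = [4.5000 -9.0000; -8.2500 6.0000]
K = S⁻¹·BᵀPA = [0.7374 -2.1788; -1.5419 0.7374]
A−BK = [-1.6872 -0.1061; -1.1955 -1.5587]
AᵀP(A−BK) = [8.9609 -6.1117; -6.1117 12.9665]
P' = Q + AᵀP(A−BK) = [10.2109 -5.6117; -5.6117 13.2165]
tr(P') = 23.4274


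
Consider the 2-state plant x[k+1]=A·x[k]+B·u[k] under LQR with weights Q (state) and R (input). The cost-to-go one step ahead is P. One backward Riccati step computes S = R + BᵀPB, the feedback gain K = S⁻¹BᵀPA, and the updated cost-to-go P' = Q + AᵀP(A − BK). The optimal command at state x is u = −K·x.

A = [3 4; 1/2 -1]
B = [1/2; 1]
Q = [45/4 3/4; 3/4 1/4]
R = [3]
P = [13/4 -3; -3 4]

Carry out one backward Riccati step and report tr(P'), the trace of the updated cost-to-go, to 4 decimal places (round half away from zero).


97.7338

BᵀP = [-1.3750 2.5000]
S = R + BᵀPB = [3] + [1.8125] = [4.8125]
BᵀPA = [-2.8750 -8.0000]
K = S⁻¹·BᵀPA = [-0.5974 -1.6623]
A−BK = [3.2987 4.8312; 1.0974 0.6623]
AᵀP(A−BK) = [19.5325 35.2208; 35.2208 66.7013]
P' = Q + AᵀP(A−BK) = [30.7825 35.9708; 35.9708 66.9513]
tr(P') = 97.7338


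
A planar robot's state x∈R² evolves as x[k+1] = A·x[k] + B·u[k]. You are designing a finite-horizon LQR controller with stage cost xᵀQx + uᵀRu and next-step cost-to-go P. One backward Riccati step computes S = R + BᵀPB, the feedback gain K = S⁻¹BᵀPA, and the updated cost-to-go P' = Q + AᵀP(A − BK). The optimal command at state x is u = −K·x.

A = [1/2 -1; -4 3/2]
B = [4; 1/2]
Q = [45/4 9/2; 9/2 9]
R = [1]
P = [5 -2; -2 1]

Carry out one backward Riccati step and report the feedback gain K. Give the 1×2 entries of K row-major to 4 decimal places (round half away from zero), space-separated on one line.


BᵀP = [19.0000 -7.5000]
S = R + BᵀPB = [1] + [72.2500] = [73.2500]
BᵀPA = [39.5000 -30.2500]
K = S⁻¹·BᵀPA = [0.5392 -0.4130]
A−BK = [-1.6570 0.6519; -4.2696 1.7065]
AᵀP(A−BK) = [3.9497 -1.6877; -1.6877 0.7577]
P' = Q + AᵀP(A−BK) = [15.1997 2.8123; 2.8123 9.7577]
tr(P') = 24.9573

0.5392 -0.4130


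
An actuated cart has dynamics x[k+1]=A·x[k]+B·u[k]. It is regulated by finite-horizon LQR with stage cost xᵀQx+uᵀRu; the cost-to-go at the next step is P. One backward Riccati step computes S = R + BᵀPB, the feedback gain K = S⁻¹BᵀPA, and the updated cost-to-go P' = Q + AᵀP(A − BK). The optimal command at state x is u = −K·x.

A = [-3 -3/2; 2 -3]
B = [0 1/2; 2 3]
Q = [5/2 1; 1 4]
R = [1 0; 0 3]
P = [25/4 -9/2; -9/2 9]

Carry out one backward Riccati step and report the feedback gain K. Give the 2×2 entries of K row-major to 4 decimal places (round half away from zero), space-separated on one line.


BᵀP = [-9.0000 18.0000; -10.3750 24.7500]
S = R + BᵀPB = [1 0; 0 3] + [36.0000 49.5000; 49.5000 69.0625] = [37.0000 49.5000; 49.5000 72.0625]
BᵀPA = [63.0000 -40.5000; 80.6250 -58.6875]
K = S⁻¹·BᵀPA = [2.5409 -0.0625; -0.6266 -0.7715]
A−BK = [-2.6867 -1.1143; -1.2022 -0.5606]
AᵀP(A−BK) = [36.6873 13.2618; 13.2618 6.7559]
P' = Q + AᵀP(A−BK) = [39.1873 14.2618; 14.2618 10.7559]
tr(P') = 49.9432

2.5409 -0.0625 -0.6266 -0.7715


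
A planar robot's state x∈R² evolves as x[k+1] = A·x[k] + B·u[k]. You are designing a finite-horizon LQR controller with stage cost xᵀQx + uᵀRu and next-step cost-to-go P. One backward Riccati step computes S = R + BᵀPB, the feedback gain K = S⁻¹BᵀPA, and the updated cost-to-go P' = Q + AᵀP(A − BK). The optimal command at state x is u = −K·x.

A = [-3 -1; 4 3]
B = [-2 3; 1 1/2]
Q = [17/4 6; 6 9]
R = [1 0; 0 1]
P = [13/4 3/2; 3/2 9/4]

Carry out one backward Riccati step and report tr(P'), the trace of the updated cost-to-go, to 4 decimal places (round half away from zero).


26.6012

BᵀP = [-5.0000 -0.7500; 10.5000 5.6250]
S = R + BᵀPB = [1 0; 0 1] + [9.2500 -15.3750; -15.3750 34.3125] = [10.2500 -15.3750; -15.3750 35.3125]
BᵀPA = [12.0000 2.7500; -9.0000 6.3750]
K = S⁻¹·BᵀPA = [2.2728 1.5540; 0.7347 0.8571]
A−BK = [-0.6585 -0.4634; 1.3599 1.0174]
AᵀP(A−BK) = [8.5890 6.3162; 6.3162 4.7622]
P' = Q + AᵀP(A−BK) = [12.8390 12.3162; 12.3162 13.7622]
tr(P') = 26.6012


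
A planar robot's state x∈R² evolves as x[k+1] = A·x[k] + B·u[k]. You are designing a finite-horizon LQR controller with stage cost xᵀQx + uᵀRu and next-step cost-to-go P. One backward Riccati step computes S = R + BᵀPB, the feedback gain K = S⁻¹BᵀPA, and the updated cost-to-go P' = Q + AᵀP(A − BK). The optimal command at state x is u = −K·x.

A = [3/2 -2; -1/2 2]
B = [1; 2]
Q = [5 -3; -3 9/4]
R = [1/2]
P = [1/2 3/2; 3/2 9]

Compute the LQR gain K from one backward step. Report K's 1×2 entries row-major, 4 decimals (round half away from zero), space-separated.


BᵀP = [3.5000 19.5000]
S = R + BᵀPB = [1/2] + [42.5000] = [43.0000]
BᵀPA = [-4.5000 32.0000]
K = S⁻¹·BᵀPA = [-0.1047 0.7442]
A−BK = [1.6047 -2.7442; -0.2907 0.5116]
AᵀP(A−BK) = [0.6541 -1.1512; -1.1512 2.1860]
P' = Q + AᵀP(A−BK) = [5.6541 -4.1512; -4.1512 4.4360]
tr(P') = 10.0901

-0.1047 0.7442


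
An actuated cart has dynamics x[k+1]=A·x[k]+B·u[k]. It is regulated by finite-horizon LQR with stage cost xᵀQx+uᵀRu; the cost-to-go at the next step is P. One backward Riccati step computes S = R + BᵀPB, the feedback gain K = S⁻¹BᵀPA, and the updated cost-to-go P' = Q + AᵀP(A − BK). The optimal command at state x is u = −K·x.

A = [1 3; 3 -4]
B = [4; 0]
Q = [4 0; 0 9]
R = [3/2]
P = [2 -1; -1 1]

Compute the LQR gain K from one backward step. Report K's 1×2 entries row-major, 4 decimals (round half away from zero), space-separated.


BᵀP = [8.0000 -4.0000]
S = R + BᵀPB = [3/2] + [32.0000] = [33.5000]
BᵀPA = [-4.0000 40.0000]
K = S⁻¹·BᵀPA = [-0.1194 1.1940]
A−BK = [1.4776 -1.7761; 3.0000 -4.0000]
AᵀP(A−BK) = [4.5224 -6.2239; -6.2239 10.2388]
P' = Q + AᵀP(A−BK) = [8.5224 -6.2239; -6.2239 19.2388]
tr(P') = 27.7612

-0.1194 1.1940


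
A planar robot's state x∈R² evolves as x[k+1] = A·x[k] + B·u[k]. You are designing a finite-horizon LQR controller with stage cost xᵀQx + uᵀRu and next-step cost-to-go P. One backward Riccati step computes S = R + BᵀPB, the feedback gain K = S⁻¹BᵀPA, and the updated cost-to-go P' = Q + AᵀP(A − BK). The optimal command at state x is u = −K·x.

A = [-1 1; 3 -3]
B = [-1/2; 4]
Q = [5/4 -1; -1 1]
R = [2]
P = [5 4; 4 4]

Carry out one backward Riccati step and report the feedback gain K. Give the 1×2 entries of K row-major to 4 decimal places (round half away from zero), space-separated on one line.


0.5561 -0.5561

BᵀP = [13.5000 14.0000]
S = R + BᵀPB = [2] + [49.2500] = [51.2500]
BᵀPA = [28.5000 -28.5000]
K = S⁻¹·BᵀPA = [0.5561 -0.5561]
A−BK = [-0.7220 0.7220; 0.7756 -0.7756]
AᵀP(A−BK) = [1.1512 -1.1512; -1.1512 1.1512]
P' = Q + AᵀP(A−BK) = [2.4012 -2.1512; -2.1512 2.1512]
tr(P') = 4.5524


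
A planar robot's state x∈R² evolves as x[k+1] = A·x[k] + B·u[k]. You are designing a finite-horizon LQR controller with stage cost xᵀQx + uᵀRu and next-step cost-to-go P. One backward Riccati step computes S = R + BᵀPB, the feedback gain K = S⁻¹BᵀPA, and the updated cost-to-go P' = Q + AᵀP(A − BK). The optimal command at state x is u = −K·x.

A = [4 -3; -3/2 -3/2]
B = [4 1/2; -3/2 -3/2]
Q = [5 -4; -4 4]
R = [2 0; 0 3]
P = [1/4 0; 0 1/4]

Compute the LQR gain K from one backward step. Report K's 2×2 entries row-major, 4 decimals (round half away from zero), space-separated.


0.6801 -0.3987 0.0938 0.1686

BᵀP = [1.0000 -0.3750; 0.1250 -0.3750]
S = R + BᵀPB = [2 0; 0 3] + [4.5625 1.0625; 1.0625 0.6250] = [6.5625 1.0625; 1.0625 3.6250]
BᵀPA = [4.5625 -2.4375; 1.0625 0.1875]
K = S⁻¹·BᵀPA = [0.6801 -0.3987; 0.0938 0.1686]
A−BK = [1.2329 -1.4894; -0.3393 -1.8452]
AᵀP(A−BK) = [1.3601 -0.7974; -0.7974 1.8090]
P' = Q + AᵀP(A−BK) = [6.3601 -4.7974; -4.7974 5.8090]
tr(P') = 12.1691


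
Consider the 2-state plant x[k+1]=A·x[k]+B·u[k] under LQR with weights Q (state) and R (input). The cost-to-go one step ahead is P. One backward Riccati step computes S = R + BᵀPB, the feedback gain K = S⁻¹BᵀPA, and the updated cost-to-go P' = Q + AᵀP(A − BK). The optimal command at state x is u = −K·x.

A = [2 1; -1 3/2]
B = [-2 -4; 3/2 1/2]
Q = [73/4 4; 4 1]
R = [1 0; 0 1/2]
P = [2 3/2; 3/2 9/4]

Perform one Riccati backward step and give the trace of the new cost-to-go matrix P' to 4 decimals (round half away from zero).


20.9739

BᵀP = [-1.7500 0.3750; -7.2500 -4.8750]
S = R + BᵀPB = [1 0; 0 1/2] + [4.0625 7.1875; 7.1875 26.5625] = [5.0625 7.1875; 7.1875 27.0625]
BᵀPA = [-3.8750 -1.1875; -9.6250 -14.5625]
K = S⁻¹·BᵀPA = [-0.4182 0.8499; -0.2446 -0.7638]
A−BK = [0.1853 -0.3555; -0.2505 0.6071]
AᵀP(A−BK) = [0.2754 -0.4335; -0.4335 1.4486]
P' = Q + AᵀP(A−BK) = [18.5254 3.5665; 3.5665 2.4486]
tr(P') = 20.9739


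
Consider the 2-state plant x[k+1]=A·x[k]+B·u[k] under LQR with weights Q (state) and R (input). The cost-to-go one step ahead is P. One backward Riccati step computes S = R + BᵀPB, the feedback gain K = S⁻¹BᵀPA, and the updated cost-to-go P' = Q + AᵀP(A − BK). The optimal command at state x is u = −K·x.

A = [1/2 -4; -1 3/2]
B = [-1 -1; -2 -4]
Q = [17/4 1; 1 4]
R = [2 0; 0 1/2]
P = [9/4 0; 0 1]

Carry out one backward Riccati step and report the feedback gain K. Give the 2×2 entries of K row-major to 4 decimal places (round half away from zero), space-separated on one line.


-0.2632 1.6474 0.2972 -0.7406

BᵀP = [-2.2500 -2.0000; -2.2500 -4.0000]
S = R + BᵀPB = [2 0; 0 1/2] + [6.2500 10.2500; 10.2500 18.2500] = [8.2500 10.2500; 10.2500 18.7500]
BᵀPA = [0.8750 6.0000; 2.8750 3.0000]
K = S⁻¹·BᵀPA = [-0.2632 1.6474; 0.2972 -0.7406]
A−BK = [0.5340 -3.0932; -0.3375 1.8325]
AᵀP(A−BK) = [0.9383 -5.3123; -5.3123 30.5875]
P' = Q + AᵀP(A−BK) = [5.1883 -4.3123; -4.3123 34.5875]
tr(P') = 39.7758


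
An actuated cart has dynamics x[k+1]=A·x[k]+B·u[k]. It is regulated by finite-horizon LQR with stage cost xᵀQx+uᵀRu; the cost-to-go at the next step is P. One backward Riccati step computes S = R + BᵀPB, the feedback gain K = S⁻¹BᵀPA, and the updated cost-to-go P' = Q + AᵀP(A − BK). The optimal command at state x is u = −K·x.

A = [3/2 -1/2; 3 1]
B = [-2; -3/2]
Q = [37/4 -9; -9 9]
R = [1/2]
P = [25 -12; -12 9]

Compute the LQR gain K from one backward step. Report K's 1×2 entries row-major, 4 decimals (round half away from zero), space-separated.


-0.3385 0.5436

BᵀP = [-32.0000 10.5000]
S = R + BᵀPB = [1/2] + [48.2500] = [48.7500]
BᵀPA = [-16.5000 26.5000]
K = S⁻¹·BᵀPA = [-0.3385 0.5436]
A−BK = [0.8231 0.5872; 2.4923 1.8154]
AᵀP(A−BK) = [23.6654 17.2192; 17.2192 12.8449]
P' = Q + AᵀP(A−BK) = [32.9154 8.2192; 8.2192 21.8449]
tr(P') = 54.7603


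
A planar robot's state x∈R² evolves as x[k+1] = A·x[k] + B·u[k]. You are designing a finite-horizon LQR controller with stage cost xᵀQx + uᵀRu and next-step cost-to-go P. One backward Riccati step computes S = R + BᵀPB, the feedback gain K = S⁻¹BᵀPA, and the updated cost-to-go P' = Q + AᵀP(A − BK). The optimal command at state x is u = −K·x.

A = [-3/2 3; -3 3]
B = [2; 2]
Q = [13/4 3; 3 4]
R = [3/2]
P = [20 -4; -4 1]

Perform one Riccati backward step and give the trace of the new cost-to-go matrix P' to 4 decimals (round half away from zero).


BᵀP = [32.0000 -6.0000]
S = R + BᵀPB = [3/2] + [52.0000] = [53.5000]
BᵀPA = [-30.0000 78.0000]
K = S⁻¹·BᵀPA = [-0.5607 1.4579]
A−BK = [-0.3785 0.0841; -1.8785 0.0841]
AᵀP(A−BK) = [1.1776 -1.2617; -1.2617 3.2804]
P' = Q + AᵀP(A−BK) = [4.4276 1.7383; 1.7383 7.2804]
tr(P') = 11.7079

11.7079
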